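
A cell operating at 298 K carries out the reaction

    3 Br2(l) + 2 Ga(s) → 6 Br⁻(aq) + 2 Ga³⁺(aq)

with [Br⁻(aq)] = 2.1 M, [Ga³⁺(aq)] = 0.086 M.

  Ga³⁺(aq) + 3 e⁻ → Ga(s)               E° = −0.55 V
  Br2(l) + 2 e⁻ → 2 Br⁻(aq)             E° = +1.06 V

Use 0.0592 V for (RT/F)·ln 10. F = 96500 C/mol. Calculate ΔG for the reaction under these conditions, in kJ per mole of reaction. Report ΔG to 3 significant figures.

The standard cell potential is +1.06 − (−0.55) = +1.61 V, with n = 6 electrons in the balanced equation.
Q = [Br⁻(aq)]^6·[Ga³⁺(aq)]^2 = 0.634, so log Q = −0.198 and E = +1.61 − (0.0592/6)(−0.198) = +1.6120 V.
Then ΔG = −nFE = −6 × 96500 × +1.6120 J/mol = −933 kJ/mol.

−933 kJ/mol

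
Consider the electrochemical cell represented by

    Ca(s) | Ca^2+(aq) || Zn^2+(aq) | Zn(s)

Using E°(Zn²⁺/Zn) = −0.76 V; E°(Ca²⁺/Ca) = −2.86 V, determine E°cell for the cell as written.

By convention the left-hand electrode in cell notation is the anode (oxidation) and the right-hand electrode is the cathode (reduction).
E°cell = E°(right) − E°(left) = −0.76 − (−2.86) = +2.10 V.

+2.10 V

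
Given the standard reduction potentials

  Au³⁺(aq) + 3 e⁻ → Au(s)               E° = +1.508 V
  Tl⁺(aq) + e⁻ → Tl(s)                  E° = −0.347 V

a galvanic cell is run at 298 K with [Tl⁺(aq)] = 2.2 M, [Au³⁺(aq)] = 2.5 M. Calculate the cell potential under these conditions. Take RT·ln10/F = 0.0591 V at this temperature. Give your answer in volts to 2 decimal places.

+1.84 V

Au³⁺/Au is reduced (cathode, E° = +1.508 V) and Tl⁺/Tl is oxidized (anode).
The standard potential is +1.508 − (−0.347) = +1.855 V and the balanced reaction transfers n = 3 electrons.
The balanced reaction is Au³⁺(aq) + 3 Tl(s) → Au(s) + 3 Tl⁺(aq), so Q = [Tl⁺(aq)]^3 / [Au³⁺(aq)] = 4.26 and log Q = 0.629.
By the Nernst equation, E = +1.855 − (0.0591/3)·(0.629) = +1.84 V.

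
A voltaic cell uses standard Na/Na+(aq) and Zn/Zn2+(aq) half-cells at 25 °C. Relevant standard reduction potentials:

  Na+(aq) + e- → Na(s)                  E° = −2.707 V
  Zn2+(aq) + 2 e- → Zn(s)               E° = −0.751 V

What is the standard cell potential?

Of the two couples in this cell, the one with the more positive reduction potential is reduced at the cathode: here that is Zn²⁺/Zn (−0.751 V); Na⁺/Na (−2.707 V) is the anode.
E°cell = E°(cathode) − E°(anode) = −0.751 − (−2.707) = +1.956 V.

+1.956 V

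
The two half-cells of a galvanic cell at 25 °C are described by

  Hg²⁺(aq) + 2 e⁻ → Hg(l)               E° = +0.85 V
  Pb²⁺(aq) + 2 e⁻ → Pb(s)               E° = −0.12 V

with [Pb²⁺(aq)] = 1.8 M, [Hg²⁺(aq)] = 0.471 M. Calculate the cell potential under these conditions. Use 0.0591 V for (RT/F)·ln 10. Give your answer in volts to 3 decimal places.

Hg²⁺/Hg is reduced (cathode, E° = +0.85 V) and Pb²⁺/Pb is oxidized (anode).
E°cell = +0.85 − (−0.12) = +0.97 V, with n = 2 electrons transferred.
Balancing gives Hg²⁺(aq) + Pb(s) → Hg(l) + Pb²⁺(aq); hence Q = [Pb²⁺(aq)] / [Hg²⁺(aq)] = 3.82 (log Q = 0.582).
By the Nernst equation, E = +0.97 − (0.0591/2)·(0.582) = +0.953 V.

+0.953 V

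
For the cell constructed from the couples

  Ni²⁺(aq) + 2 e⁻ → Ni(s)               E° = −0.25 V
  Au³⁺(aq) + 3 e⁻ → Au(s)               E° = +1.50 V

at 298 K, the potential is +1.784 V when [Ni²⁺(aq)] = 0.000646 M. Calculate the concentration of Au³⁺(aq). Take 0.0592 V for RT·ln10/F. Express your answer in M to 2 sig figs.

With Au³⁺/Au at the cathode and Ni²⁺/Ni at the anode, E°cell = +1.50 − (−0.25) = +1.75 V (n = 6).
Since E = E° − (0.0592/n)·log Q, log Q = n(E° − E)/0.0592 = −3.446.
Balancing electrons gives 2 Au³⁺(aq) + 3 Ni(s) → 2 Au(s) + 3 Ni²⁺(aq); thus Q = [Ni²⁺(aq)]^3 / [Au³⁺(aq)]^2.
Isolating [Au³⁺(aq)] in Q = 10^{−3.446} yields log [Au³⁺(aq)] = −3.062, i.e. 0.00087 M.

0.00087 M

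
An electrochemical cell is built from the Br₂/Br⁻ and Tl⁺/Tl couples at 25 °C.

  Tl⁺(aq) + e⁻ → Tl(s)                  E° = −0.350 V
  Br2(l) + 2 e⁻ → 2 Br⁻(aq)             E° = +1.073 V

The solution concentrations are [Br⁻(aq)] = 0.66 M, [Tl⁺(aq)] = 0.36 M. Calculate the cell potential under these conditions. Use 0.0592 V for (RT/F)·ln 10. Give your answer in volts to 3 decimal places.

+1.460 V

Since E°(Br₂/Br⁻) > E°(Tl⁺/Tl), Br₂/Br⁻ serves as the cathode.
The standard potential is +1.073 − (−0.350) = +1.423 V and the balanced reaction transfers n = 2 electrons.
Balancing gives Br2(l) + 2 Tl(s) → 2 Br⁻(aq) + 2 Tl⁺(aq); hence Q = [Br⁻(aq)]^2·[Tl⁺(aq)]^2 = 0.0565 (log Q = −1.248).
By the Nernst equation, E = +1.423 − (0.0592/2)·(−1.248) = +1.460 V.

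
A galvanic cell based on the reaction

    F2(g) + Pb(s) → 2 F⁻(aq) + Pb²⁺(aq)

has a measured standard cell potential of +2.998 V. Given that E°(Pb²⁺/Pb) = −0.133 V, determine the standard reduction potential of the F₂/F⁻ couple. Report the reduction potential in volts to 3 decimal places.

+2.865 V

In the reaction as written the F₂/F⁻ couple is reduced (cathode) and Pb²⁺/Pb is oxidized (anode), so E°cell = E°(F₂/F⁻) − E°(Pb²⁺/Pb).
E°(F₂/F⁻) = E°cell + E°(anode) = +2.998 + (−0.133) = +2.865 V.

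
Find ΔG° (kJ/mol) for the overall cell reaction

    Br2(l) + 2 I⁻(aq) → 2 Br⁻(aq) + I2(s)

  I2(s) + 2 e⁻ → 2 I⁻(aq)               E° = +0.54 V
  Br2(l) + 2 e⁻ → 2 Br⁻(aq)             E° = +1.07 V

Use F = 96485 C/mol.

−102 kJ/mol

In the reaction as written Br2(l) is reduced, so the Br₂/Br⁻ couple is the cathode and I₂/I⁻ is the anode.
E°cell = +1.07 − (+0.54) = +0.53 V; balancing electrons gives n = 2.
ΔG° = −nFE°cell = −(2)(96485)(+0.53) J/mol = −102 kJ/mol.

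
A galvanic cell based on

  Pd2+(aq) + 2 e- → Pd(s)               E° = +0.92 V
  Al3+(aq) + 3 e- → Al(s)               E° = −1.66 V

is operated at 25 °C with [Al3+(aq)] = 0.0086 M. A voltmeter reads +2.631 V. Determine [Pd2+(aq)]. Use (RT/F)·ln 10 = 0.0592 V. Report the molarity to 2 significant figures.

With Pd²⁺/Pd at the cathode and Al³⁺/Al at the anode, E°cell = +0.92 − (−1.66) = +2.58 V (n = 6).
Rearranging E = E° − (0.0592/n)·log Q gives log Q = 6(+2.58 − (+2.631))/0.0592 = −5.169.
The balanced reaction is 3 Pd2+(aq) + 2 Al(s) → 3 Pd(s) + 2 Al3+(aq), so Q = [Al3+(aq)]^2 / [Pd2+(aq)]^3.
Solving for the unknown gives log [Pd2+(aq)] = 0.346, so [Pd2+(aq)] ≈ 2.2 M.

2.2 M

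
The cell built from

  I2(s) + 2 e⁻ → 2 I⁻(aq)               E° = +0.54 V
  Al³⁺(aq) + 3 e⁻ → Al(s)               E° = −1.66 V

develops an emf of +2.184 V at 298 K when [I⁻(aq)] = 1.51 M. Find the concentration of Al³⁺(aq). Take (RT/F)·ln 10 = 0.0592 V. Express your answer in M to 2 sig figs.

1.9 M

With I₂/I⁻ at the cathode and Al³⁺/Al at the anode, E°cell = +0.54 − (−1.66) = +2.20 V (n = 6).
From the Nernst equation, log Q = n(E° − E)/0.0592 = 6·(+2.20 − (+2.184))/0.0592 = 1.622.
Balancing electrons gives 3 I2(s) + 2 Al(s) → 6 I⁻(aq) + 2 Al³⁺(aq); thus Q = [I⁻(aq)]^6·[Al³⁺(aq)]^2.
Isolating [Al³⁺(aq)] in Q = 10^{1.622} yields log [Al³⁺(aq)] = 0.274, i.e. 1.9 M.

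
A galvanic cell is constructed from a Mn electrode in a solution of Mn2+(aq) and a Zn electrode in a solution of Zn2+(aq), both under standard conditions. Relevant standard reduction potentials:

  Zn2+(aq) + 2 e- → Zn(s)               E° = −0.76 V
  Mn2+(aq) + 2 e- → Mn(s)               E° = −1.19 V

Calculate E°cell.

+0.43 V

The Zn²⁺/Zn couple has the higher E°, so Zn ion is reduced (cathode) and Mn is oxidized (anode).
E°cell = E°(cathode) − E°(anode) = −0.76 − (−1.19) = +0.43 V.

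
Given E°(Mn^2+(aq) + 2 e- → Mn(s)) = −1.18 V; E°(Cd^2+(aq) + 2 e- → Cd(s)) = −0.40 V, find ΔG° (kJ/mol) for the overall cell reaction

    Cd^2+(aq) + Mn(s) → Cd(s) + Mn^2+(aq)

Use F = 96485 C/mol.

In the reaction as written Cd^2+(aq) is reduced, so the Cd²⁺/Cd couple is the cathode and Mn²⁺/Mn is the anode.
E°cell = −0.40 − (−1.18) = +0.78 V; balancing electrons gives n = 2.
ΔG° = −nFE°cell = −(2)(96485)(+0.78) J/mol = −151 kJ/mol.

−151 kJ/mol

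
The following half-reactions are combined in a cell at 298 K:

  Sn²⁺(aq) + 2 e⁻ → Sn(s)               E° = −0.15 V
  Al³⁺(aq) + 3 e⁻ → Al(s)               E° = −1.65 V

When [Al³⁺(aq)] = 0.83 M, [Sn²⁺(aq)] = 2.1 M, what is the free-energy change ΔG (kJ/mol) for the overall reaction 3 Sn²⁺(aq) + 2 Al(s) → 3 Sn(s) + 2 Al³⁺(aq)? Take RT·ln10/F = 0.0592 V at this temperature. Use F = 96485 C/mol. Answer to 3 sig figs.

E°cell = −0.15 − (−1.65) = +1.50 V; the balanced reaction transfers n = 6 electrons.
Here Q = [Al³⁺(aq)]^2 / [Sn²⁺(aq)]^3 = 0.0744 (log Q = −1.129), giving E = +1.50 − (0.0592/6)·(−1.129) = +1.5111 V.
ΔG = −nFE = −(6)(96485)(+1.5111) J/mol = −875 kJ/mol.

−875 kJ/mol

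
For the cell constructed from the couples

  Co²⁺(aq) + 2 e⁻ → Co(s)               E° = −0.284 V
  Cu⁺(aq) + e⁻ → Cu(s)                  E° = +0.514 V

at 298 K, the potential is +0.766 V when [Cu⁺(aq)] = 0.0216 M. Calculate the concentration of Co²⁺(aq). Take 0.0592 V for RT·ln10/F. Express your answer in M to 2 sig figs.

0.0056 M

Cu⁺/Cu is the cathode (higher E°); E°cell = +0.514 − (−0.284) = +0.798 V with n = 2.
From the Nernst equation, log Q = n(E° − E)/0.0592 = 2·(+0.798 − (+0.766))/0.0592 = 1.081.
For 2 Cu⁺(aq) + Co(s) → 2 Cu(s) + Co²⁺(aq), the reaction quotient is Q = [Co²⁺(aq)] / [Cu⁺(aq)]^2.
Substituting the known concentrations and solving, log [Co²⁺(aq)] = −2.250 and [Co²⁺(aq)] = 0.0056 M.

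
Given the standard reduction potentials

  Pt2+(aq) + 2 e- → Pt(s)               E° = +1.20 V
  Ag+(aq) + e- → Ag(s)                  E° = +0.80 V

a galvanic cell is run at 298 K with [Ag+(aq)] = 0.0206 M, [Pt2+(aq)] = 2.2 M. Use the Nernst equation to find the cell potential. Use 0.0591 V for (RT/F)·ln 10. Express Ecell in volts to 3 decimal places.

The Pt²⁺/Pt couple has the more positive E°, so it is the cathode; Ag⁺/Ag is the anode.
E°cell = E°cat − E°an = +1.20 − (+0.80) = +0.40 V; n = 2.
The balanced reaction is Pt2+(aq) + 2 Ag(s) → Pt(s) + 2 Ag+(aq), so Q = [Ag+(aq)]^2 / [Pt2+(aq)] = 0.000193 and log Q = −3.715.
By the Nernst equation, E = +0.40 − (0.0591/2)·(−3.715) = +0.510 V.

+0.510 V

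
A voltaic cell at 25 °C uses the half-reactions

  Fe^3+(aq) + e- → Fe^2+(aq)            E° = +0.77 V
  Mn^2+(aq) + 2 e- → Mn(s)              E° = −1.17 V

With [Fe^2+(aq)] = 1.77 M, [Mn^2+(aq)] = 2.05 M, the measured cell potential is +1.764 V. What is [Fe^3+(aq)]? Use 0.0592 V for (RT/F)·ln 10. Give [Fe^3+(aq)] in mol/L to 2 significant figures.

The Fe³⁺/Fe²⁺ couple has the larger reduction potential, so it is the cathode: E°cell = +0.77 − (−1.17) = +1.94 V and n = 2.
From the Nernst equation, log Q = n(E° − E)/0.0592 = 2·(+1.94 − (+1.764))/0.0592 = 5.946.
Balancing electrons gives 2 Fe^3+(aq) + Mn(s) → 2 Fe^2+(aq) + Mn^2+(aq); thus Q = ([Fe^2+(aq)]^2·[Mn^2+(aq)]) / [Fe^3+(aq)]^2.
Solving for the unknown gives log [Fe^3+(aq)] = −2.569, so [Fe^3+(aq)] ≈ 0.0027 M.

0.0027 M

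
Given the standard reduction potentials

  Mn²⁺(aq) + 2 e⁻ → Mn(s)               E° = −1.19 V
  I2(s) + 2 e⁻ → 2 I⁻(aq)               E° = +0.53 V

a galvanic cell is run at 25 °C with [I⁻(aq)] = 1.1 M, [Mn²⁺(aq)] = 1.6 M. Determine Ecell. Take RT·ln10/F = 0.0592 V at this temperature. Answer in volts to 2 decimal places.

+1.71 V

I₂/I⁻ is reduced (cathode, E° = +0.53 V) and Mn²⁺/Mn is oxidized (anode).
E°cell = E°cat − E°an = +0.53 − (−1.19) = +1.72 V; n = 2.
The balanced reaction is I2(s) + Mn(s) → 2 I⁻(aq) + Mn²⁺(aq), so Q = [I⁻(aq)]^2·[Mn²⁺(aq)] = 1.94 and log Q = 0.287.
By the Nernst equation, E = +1.72 − (0.0592/2)·(0.287) = +1.71 V.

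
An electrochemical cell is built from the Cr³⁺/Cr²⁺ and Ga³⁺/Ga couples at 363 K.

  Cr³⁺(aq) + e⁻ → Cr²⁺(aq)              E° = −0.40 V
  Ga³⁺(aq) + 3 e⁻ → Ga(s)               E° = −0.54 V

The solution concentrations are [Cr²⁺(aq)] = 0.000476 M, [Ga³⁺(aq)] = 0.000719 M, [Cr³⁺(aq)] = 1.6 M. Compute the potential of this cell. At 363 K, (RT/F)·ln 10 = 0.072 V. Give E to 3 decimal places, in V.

+0.469 V

The Cr³⁺/Cr²⁺ couple has the more positive E°, so it is the cathode; Ga³⁺/Ga is the anode.
E°cell = E°cat − E°an = −0.40 − (−0.54) = +0.14 V; n = 3.
Balancing gives 3 Cr³⁺(aq) + Ga(s) → 3 Cr²⁺(aq) + Ga³⁺(aq); hence Q = ([Cr²⁺(aq)]^3·[Ga³⁺(aq)]) / [Cr³⁺(aq)]^3 = 1.89×10^−14 (log Q = −13.723).
Applying E = E° − (RT ln10/nF)·log Q gives +0.14 − (0.072/3)(−13.723) = +0.469 V.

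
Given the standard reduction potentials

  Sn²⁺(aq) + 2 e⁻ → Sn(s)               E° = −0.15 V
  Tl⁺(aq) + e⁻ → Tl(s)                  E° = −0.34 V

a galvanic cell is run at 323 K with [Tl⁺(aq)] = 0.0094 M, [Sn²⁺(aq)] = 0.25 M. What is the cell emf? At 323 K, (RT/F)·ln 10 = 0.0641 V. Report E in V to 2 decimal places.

The Sn²⁺/Sn couple has the more positive E°, so it is the cathode; Tl⁺/Tl is the anode.
E°cell = E°cat − E°an = −0.15 − (−0.34) = +0.19 V; n = 2.
For the overall reaction Sn²⁺(aq) + 2 Tl(s) → Sn(s) + 2 Tl⁺(aq), Q = [Tl⁺(aq)]^2 / [Sn²⁺(aq)] = 0.000353, giving log Q = −3.452.
Applying E = E° − (RT ln10/nF)·log Q gives +0.19 − (0.0641/2)(−3.452) = +0.30 V.

+0.30 V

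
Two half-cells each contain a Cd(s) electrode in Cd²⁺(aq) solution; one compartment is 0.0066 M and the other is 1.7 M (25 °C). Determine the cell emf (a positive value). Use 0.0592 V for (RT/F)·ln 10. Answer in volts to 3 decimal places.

0.071 V

For a concentration cell E°cell = 0, since both electrodes use the same couple.
The compartment with the higher Cd²⁺(aq) concentration (1.7 M) acts as the cathode; ions are reduced there and produced at the dilute (0.0066 M) anode.
With n = 2, Ecell = −(0.0592/2)·log([dilute]/[conc]) = −(0.0592/2)·log(0.0066/1.7) = +0.071 V.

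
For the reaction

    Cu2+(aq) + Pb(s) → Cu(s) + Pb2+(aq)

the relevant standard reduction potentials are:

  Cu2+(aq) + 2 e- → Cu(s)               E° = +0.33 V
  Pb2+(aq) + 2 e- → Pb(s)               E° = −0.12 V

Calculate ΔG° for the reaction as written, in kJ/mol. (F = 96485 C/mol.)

In the reaction as written Cu2+(aq) is reduced, so the Cu²⁺/Cu couple is the cathode and Pb²⁺/Pb is the anode.
E°cell = +0.33 − (−0.12) = +0.45 V; balancing electrons gives n = 2.
ΔG° = −nFE°cell = −(2)(96485)(+0.45) J/mol = −86.8 kJ/mol.

−86.8 kJ/mol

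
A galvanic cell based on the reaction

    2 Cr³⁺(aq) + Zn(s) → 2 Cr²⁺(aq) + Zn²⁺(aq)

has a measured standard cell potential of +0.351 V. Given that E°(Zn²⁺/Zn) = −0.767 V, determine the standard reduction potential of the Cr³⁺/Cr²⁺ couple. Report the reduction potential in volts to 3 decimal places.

In the reaction as written the Cr³⁺/Cr²⁺ couple is reduced (cathode) and Zn²⁺/Zn is oxidized (anode), so E°cell = E°(Cr³⁺/Cr²⁺) − E°(Zn²⁺/Zn).
E°(Cr³⁺/Cr²⁺) = E°cell + E°(anode) = +0.351 + (−0.767) = −0.416 V.

−0.416 V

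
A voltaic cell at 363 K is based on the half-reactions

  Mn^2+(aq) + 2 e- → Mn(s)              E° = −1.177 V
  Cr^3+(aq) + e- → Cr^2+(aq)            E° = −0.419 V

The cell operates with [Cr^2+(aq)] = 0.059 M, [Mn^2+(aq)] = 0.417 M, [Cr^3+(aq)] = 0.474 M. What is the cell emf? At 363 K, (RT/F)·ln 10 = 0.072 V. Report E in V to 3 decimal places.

Since E°(Cr³⁺/Cr²⁺) > E°(Mn²⁺/Mn), Cr³⁺/Cr²⁺ serves as the cathode.
E°cell = −0.419 − (−1.177) = +0.758 V, with n = 2 electrons transferred.
Balancing gives 2 Cr^3+(aq) + Mn(s) → 2 Cr^2+(aq) + Mn^2+(aq); hence Q = ([Cr^2+(aq)]^2·[Mn^2+(aq)]) / [Cr^3+(aq)]^2 = 0.00646 (log Q = −2.190).
E = E° − (0.072/n)·log Q = +0.758 − (0.072/2)(−2.190) = +0.837 V.

+0.837 V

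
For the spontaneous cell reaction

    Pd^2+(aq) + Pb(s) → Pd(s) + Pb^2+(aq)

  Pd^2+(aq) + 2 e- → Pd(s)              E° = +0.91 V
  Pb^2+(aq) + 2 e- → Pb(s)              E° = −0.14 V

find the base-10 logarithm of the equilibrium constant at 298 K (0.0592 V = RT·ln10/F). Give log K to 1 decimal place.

The Pd²⁺/Pd couple is reduced (cathode); E°cell = +0.91 − (−0.14) = +1.05 V with n = 2.
At equilibrium E = 0, so log K = nE°cell / 0.0592 = (2)(+1.05) / 0.0592 = 35.5.

log K = 35.5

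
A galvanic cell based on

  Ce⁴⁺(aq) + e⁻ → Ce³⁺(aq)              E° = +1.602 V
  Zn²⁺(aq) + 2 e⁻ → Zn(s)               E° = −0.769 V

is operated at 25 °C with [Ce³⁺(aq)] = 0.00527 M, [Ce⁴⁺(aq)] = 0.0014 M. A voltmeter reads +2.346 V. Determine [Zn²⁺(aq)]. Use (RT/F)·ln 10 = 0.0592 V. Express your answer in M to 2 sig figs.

0.49 M

The Ce⁴⁺/Ce³⁺ couple has the larger reduction potential, so it is the cathode: E°cell = +1.602 − (−0.769) = +2.371 V and n = 2.
From the Nernst equation, log Q = n(E° − E)/0.0592 = 2·(+2.371 − (+2.346))/0.0592 = 0.845.
Balancing electrons gives 2 Ce⁴⁺(aq) + Zn(s) → 2 Ce³⁺(aq) + Zn²⁺(aq); thus Q = ([Ce³⁺(aq)]^2·[Zn²⁺(aq)]) / [Ce⁴⁺(aq)]^2.
Substituting the known concentrations and solving, log [Zn²⁺(aq)] = −0.306 and [Zn²⁺(aq)] = 0.49 M.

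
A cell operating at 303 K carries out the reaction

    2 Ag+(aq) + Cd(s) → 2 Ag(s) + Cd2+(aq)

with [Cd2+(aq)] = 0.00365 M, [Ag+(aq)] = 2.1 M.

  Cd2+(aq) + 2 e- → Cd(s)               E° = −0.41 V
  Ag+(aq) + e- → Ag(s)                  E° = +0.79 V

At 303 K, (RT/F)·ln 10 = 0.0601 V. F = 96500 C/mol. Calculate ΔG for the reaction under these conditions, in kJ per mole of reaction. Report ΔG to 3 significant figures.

With Ag⁺/Ag reduced at the cathode, E°cell = +0.79 − (−0.41) = +1.20 V and n = 2.
Here Q = [Cd2+(aq)] / [Ag+(aq)]^2 = 0.000828 (log Q = −3.082), giving E = +1.20 − (0.0601/2)·(−3.082) = +1.2926 V.
Finally ΔG = −nFE = −(2)(96500 C/mol)(+1.2926 V) = −249 kJ/mol.

−249 kJ/mol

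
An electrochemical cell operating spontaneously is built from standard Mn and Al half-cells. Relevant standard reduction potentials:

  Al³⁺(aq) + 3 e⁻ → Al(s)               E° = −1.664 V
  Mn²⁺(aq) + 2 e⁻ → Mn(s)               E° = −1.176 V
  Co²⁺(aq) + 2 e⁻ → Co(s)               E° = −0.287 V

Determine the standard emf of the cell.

+0.488 V

Of the two couples in this cell, the one with the more positive reduction potential is reduced at the cathode: here that is Mn²⁺/Mn (−1.176 V); Al³⁺/Al (−1.664 V) is the anode.
E°cell = E°(cathode) − E°(anode) = −1.176 − (−1.664) = +0.488 V.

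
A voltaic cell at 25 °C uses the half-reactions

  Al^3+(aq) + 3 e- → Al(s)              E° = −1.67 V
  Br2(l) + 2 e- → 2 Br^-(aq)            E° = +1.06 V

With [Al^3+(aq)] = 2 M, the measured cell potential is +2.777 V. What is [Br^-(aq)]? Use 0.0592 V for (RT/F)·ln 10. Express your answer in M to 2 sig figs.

0.13 M

Br₂/Br⁻ is the cathode (higher E°); E°cell = +1.06 − (−1.67) = +2.73 V with n = 6.
Since E = E° − (0.0592/n)·log Q, log Q = n(E° − E)/0.0592 = −4.764.
Balancing electrons gives 3 Br2(l) + 2 Al(s) → 6 Br^-(aq) + 2 Al^3+(aq); thus Q = [Br^-(aq)]^6·[Al^3+(aq)]^2.
Substituting the known concentrations and solving, log [Br^-(aq)] = −0.894 and [Br^-(aq)] = 0.13 M.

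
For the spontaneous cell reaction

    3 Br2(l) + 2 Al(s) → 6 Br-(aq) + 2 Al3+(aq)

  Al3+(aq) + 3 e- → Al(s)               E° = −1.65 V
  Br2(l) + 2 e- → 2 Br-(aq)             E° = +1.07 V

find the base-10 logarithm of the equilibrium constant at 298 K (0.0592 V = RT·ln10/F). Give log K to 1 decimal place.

The Br₂/Br⁻ couple is reduced (cathode); E°cell = +1.07 − (−1.65) = +2.72 V with n = 6.
At equilibrium E = 0, so log K = nE°cell / 0.0592 = (6)(+2.72) / 0.0592 = 275.7.

log K = 275.7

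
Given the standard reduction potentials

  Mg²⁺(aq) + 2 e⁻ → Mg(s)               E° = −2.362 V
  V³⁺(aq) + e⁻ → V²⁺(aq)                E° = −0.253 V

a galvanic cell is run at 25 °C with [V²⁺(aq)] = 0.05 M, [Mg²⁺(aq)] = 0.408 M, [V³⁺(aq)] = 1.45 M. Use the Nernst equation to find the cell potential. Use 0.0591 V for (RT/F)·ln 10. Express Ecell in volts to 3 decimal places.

+2.207 V

V³⁺/V²⁺ is reduced (cathode, E° = −0.253 V) and Mg²⁺/Mg is oxidized (anode).
E°cell = E°cat − E°an = −0.253 − (−2.362) = +2.109 V; n = 2.
Balancing gives 2 V³⁺(aq) + Mg(s) → 2 V²⁺(aq) + Mg²⁺(aq); hence Q = ([V²⁺(aq)]^2·[Mg²⁺(aq)]) / [V³⁺(aq)]^2 = 0.000485 (log Q = −3.314).
By the Nernst equation, E = +2.109 − (0.0591/2)·(−3.314) = +2.207 V.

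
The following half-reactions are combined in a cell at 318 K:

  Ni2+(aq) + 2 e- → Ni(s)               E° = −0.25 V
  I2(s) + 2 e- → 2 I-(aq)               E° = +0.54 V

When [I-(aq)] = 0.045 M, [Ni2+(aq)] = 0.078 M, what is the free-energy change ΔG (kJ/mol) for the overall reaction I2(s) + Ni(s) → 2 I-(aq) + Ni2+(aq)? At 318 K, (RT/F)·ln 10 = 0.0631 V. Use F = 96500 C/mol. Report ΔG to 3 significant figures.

−176 kJ/mol

With I₂/I⁻ reduced at the cathode, E°cell = +0.54 − (−0.25) = +0.79 V and n = 2.
Here Q = [I-(aq)]^2·[Ni2+(aq)] = 0.000158 (log Q = −3.801), giving E = +0.79 − (0.0631/2)·(−3.801) = +0.9099 V.
Finally ΔG = −nFE = −(2)(96500 C/mol)(+0.9099 V) = −176 kJ/mol.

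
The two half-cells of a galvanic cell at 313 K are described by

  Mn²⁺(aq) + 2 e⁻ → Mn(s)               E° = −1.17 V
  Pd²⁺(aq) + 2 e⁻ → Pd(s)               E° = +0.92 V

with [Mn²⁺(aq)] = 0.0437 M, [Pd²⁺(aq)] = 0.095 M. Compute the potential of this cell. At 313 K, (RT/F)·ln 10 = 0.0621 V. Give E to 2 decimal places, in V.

Pd²⁺/Pd is reduced (cathode, E° = +0.92 V) and Mn²⁺/Mn is oxidized (anode).
E°cell = E°cat − E°an = +0.92 − (−1.17) = +2.09 V; n = 2.
The balanced reaction is Pd²⁺(aq) + Mn(s) → Pd(s) + Mn²⁺(aq), so Q = [Mn²⁺(aq)] / [Pd²⁺(aq)] = 0.46 and log Q = −0.337.
Applying E = E° − (RT ln10/nF)·log Q gives +2.09 − (0.0621/2)(−0.337) = +2.10 V.

+2.10 V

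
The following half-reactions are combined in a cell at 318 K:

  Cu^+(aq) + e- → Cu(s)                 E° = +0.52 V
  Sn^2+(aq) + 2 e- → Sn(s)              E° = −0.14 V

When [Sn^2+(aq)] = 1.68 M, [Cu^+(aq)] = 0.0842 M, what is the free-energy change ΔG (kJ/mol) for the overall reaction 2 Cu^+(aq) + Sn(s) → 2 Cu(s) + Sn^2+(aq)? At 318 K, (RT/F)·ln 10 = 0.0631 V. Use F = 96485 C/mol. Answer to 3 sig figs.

−113 kJ/mol

With Cu⁺/Cu reduced at the cathode, E°cell = +0.52 − (−0.14) = +0.66 V and n = 2.
The reaction quotient is [Sn^2+(aq)] / [Cu^+(aq)]^2 = 237; by Nernst, E = +0.66 − (0.0631/2)(2.375) = +0.5851 V.
Then ΔG = −nFE = −2 × 96485 × +0.5851 J/mol = −113 kJ/mol.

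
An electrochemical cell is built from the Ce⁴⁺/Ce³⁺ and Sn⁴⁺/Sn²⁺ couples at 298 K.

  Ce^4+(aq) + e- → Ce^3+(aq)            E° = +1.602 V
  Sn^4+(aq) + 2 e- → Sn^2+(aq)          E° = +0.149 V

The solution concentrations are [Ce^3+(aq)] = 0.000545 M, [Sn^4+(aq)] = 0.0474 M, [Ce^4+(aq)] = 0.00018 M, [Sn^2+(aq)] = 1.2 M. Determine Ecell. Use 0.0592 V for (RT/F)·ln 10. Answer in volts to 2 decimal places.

+1.47 V

The Ce⁴⁺/Ce³⁺ couple has the more positive E°, so it is the cathode; Sn⁴⁺/Sn²⁺ is the anode.
E°cell = +1.602 − (+0.149) = +1.453 V, with n = 2 electrons transferred.
The balanced reaction is 2 Ce^4+(aq) + Sn^2+(aq) → 2 Ce^3+(aq) + Sn^4+(aq), so Q = ([Ce^3+(aq)]^2·[Sn^4+(aq)]) / ([Ce^4+(aq)]^2·[Sn^2+(aq)]) = 0.362 and log Q = −0.441.
E = E° − (0.0592/n)·log Q = +1.453 − (0.0592/2)(−0.441) = +1.47 V.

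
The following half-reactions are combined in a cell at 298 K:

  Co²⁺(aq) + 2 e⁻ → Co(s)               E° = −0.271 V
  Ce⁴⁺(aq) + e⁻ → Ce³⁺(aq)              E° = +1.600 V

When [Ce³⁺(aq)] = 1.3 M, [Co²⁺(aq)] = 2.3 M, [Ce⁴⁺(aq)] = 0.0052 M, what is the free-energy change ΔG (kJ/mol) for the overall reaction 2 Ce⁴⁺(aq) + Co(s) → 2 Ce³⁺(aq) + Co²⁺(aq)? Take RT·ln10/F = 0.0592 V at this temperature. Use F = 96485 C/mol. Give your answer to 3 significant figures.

E°cell = +1.600 − (−0.271) = +1.871 V; the balanced reaction transfers n = 2 electrons.
Q = ([Ce³⁺(aq)]^2·[Co²⁺(aq)]) / [Ce⁴⁺(aq)]^2 = 1.44×10^5, so log Q = 5.158 and E = +1.871 − (0.0592/2)(5.158) = +1.7183 V.
Finally ΔG = −nFE = −(2)(96485 C/mol)(+1.7183 V) = −332 kJ/mol.

−332 kJ/mol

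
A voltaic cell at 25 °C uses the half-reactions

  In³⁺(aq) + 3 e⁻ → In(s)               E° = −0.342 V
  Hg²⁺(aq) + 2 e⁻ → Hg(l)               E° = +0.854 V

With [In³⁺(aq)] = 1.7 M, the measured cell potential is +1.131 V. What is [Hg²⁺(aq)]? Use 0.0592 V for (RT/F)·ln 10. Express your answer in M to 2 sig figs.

0.0091 M

With Hg²⁺/Hg at the cathode and In³⁺/In at the anode, E°cell = +0.854 − (−0.342) = +1.196 V (n = 6).
From the Nernst equation, log Q = n(E° − E)/0.0592 = 6·(+1.196 − (+1.131))/0.0592 = 6.588.
For 3 Hg²⁺(aq) + 2 In(s) → 3 Hg(l) + 2 In³⁺(aq), the reaction quotient is Q = [In³⁺(aq)]^2 / [Hg²⁺(aq)]^3.
Solving for the unknown gives log [Hg²⁺(aq)] = −2.042, so [Hg²⁺(aq)] ≈ 0.0091 M.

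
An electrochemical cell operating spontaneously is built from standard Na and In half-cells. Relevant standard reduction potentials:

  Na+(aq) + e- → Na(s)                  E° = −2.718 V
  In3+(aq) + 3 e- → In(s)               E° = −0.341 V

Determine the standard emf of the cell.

+2.377 V

The In³⁺/In couple has the higher E°, so In ion is reduced (cathode) and Na is oxidized (anode).
E°cell = E°(cathode) − E°(anode) = −0.341 − (−2.718) = +2.377 V.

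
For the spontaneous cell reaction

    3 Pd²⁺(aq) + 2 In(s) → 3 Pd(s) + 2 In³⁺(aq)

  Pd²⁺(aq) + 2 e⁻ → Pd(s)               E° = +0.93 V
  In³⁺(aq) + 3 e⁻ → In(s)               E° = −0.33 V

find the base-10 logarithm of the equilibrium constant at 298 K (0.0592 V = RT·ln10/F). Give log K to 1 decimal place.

log K = 127.7

The Pd²⁺/Pd couple is reduced (cathode); E°cell = +0.93 − (−0.33) = +1.26 V with n = 6.
At equilibrium E = 0, so log K = nE°cell / 0.0592 = (6)(+1.26) / 0.0592 = 127.7.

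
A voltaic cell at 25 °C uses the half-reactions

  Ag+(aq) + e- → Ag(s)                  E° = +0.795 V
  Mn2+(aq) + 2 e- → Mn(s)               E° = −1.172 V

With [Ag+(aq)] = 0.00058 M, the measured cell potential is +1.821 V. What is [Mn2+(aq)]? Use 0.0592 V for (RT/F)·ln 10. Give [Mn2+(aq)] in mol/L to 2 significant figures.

0.029 M

With Ag⁺/Ag at the cathode and Mn²⁺/Mn at the anode, E°cell = +0.795 − (−1.172) = +1.967 V (n = 2).
From the Nernst equation, log Q = n(E° − E)/0.0592 = 2·(+1.967 − (+1.821))/0.0592 = 4.932.
For 2 Ag+(aq) + Mn(s) → 2 Ag(s) + Mn2+(aq), the reaction quotient is Q = [Mn2+(aq)] / [Ag+(aq)]^2.
Substituting the known concentrations and solving, log [Mn2+(aq)] = −1.541 and [Mn2+(aq)] = 0.029 M.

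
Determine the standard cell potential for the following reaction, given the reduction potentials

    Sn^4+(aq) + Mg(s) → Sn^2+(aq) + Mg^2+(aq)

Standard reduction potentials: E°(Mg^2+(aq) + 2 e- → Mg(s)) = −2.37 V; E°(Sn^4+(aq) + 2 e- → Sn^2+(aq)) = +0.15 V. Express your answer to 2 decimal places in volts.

In the reaction as written, Sn^4+(aq) is reduced (cathode) and Mg^2+(aq) is produced by oxidation at the anode.
E°cell = E°(cathode) − E°(anode) = +0.15 − (−2.37) = +2.52 V.
The positive value indicates the reaction is spontaneous as written.

+2.52 V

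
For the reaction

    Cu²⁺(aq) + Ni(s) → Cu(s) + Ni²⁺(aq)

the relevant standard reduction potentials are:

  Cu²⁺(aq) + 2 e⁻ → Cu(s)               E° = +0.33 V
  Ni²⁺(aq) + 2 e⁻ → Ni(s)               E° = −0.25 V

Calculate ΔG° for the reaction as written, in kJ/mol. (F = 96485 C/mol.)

In the reaction as written Cu²⁺(aq) is reduced, so the Cu²⁺/Cu couple is the cathode and Ni²⁺/Ni is the anode.
E°cell = +0.33 − (−0.25) = +0.58 V; balancing electrons gives n = 2.
ΔG° = −nFE°cell = −(2)(96485)(+0.58) J/mol = −112 kJ/mol.

−112 kJ/mol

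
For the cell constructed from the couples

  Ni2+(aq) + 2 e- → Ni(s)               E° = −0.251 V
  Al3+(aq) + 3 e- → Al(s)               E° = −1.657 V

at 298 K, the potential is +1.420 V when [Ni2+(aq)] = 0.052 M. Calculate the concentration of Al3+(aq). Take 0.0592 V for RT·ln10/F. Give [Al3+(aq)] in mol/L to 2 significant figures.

0.0023 M

With Ni²⁺/Ni at the cathode and Al³⁺/Al at the anode, E°cell = −0.251 − (−1.657) = +1.406 V (n = 6).
Rearranging E = E° − (0.0592/n)·log Q gives log Q = 6(+1.406 − (+1.420))/0.0592 = −1.419.
Balancing electrons gives 3 Ni2+(aq) + 2 Al(s) → 3 Ni(s) + 2 Al3+(aq); thus Q = [Al3+(aq)]^2 / [Ni2+(aq)]^3.
Isolating [Al3+(aq)] in Q = 10^{−1.419} yields log [Al3+(aq)] = −2.635, i.e. 0.0023 M.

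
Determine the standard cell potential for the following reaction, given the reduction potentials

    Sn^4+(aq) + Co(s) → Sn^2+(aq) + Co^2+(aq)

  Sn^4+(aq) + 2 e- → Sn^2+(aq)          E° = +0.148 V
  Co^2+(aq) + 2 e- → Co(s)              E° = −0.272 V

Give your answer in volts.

+0.420 V

In the reaction as written, Sn^4+(aq) is reduced (cathode) and Co^2+(aq) is produced by oxidation at the anode.
E°cell = E°(cathode) − E°(anode) = +0.148 − (−0.272) = +0.420 V.
The positive value indicates the reaction is spontaneous as written.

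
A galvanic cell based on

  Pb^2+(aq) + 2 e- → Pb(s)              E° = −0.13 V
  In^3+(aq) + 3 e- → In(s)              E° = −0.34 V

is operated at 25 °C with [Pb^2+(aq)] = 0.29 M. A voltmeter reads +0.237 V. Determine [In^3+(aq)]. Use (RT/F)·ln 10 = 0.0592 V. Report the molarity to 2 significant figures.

Pb²⁺/Pb is the cathode (higher E°); E°cell = −0.13 − (−0.34) = +0.21 V with n = 6.
From the Nernst equation, log Q = n(E° − E)/0.0592 = 6·(+0.21 − (+0.237))/0.0592 = −2.736.
The balanced reaction is 3 Pb^2+(aq) + 2 In(s) → 3 Pb(s) + 2 In^3+(aq), so Q = [In^3+(aq)]^2 / [Pb^2+(aq)]^3.
Isolating [In^3+(aq)] in Q = 10^{−2.736} yields log [In^3+(aq)] = −2.174, i.e. 0.0067 M.

0.0067 M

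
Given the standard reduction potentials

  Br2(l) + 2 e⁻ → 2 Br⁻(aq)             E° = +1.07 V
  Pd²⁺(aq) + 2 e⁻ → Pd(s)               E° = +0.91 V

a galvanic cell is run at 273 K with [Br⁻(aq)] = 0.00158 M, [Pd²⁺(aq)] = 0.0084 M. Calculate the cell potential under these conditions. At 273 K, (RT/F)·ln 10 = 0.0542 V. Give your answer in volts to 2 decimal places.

Since E°(Br₂/Br⁻) > E°(Pd²⁺/Pd), Br₂/Br⁻ serves as the cathode.
E°cell = +1.07 − (+0.91) = +0.16 V, with n = 2 electrons transferred.
The balanced reaction is Br2(l) + Pd(s) → 2 Br⁻(aq) + Pd²⁺(aq), so Q = [Br⁻(aq)]^2·[Pd²⁺(aq)] = 2.1×10^−8 and log Q = −7.678.
Applying E = E° − (RT ln10/nF)·log Q gives +0.16 − (0.0542/2)(−7.678) = +0.37 V.

+0.37 V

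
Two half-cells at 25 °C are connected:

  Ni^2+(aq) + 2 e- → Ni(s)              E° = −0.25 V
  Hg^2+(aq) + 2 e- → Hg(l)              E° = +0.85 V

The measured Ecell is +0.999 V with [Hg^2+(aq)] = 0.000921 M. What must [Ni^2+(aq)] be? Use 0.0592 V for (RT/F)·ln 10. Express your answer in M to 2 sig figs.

2.4 M

The Hg²⁺/Hg couple has the larger reduction potential, so it is the cathode: E°cell = +0.85 − (−0.25) = +1.10 V and n = 2.
From the Nernst equation, log Q = n(E° − E)/0.0592 = 2·(+1.10 − (+0.999))/0.0592 = 3.412.
Balancing electrons gives Hg^2+(aq) + Ni(s) → Hg(l) + Ni^2+(aq); thus Q = [Ni^2+(aq)] / [Hg^2+(aq)].
Isolating [Ni^2+(aq)] in Q = 10^{3.412} yields log [Ni^2+(aq)] = 0.376, i.e. 2.4 M.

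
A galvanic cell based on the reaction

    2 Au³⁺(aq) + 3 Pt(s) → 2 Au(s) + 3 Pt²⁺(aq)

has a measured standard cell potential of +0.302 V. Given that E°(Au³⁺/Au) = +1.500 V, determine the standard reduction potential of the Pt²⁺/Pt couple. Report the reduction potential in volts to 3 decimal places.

+1.198 V

In the reaction as written the Au³⁺/Au couple is reduced (cathode) and Pt²⁺/Pt is oxidized (anode), so E°cell = E°(Au³⁺/Au) − E°(Pt²⁺/Pt).
E°(Pt²⁺/Pt) = E°(cathode) − E°cell = +1.500 − (+0.302) = +1.198 V.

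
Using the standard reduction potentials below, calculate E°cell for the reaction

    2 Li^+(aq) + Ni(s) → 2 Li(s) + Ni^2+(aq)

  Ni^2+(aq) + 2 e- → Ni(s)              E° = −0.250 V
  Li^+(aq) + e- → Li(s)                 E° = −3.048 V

In the reaction as written, Li^+(aq) is reduced (cathode) and Ni^2+(aq) is produced by oxidation at the anode.
E°cell = E°(cathode) − E°(anode) = −3.048 − (−0.250) = −2.798 V.
The negative E°cell means the reaction is non-spontaneous in the direction written.

−2.798 V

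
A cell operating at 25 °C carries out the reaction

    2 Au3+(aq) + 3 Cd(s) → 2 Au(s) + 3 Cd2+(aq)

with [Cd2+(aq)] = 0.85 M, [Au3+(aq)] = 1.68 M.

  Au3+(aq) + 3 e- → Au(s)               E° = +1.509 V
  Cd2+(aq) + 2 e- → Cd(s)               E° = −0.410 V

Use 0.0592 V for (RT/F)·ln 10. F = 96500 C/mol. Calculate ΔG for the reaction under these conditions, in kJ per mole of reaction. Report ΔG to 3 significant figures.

−1110 kJ/mol

With Au³⁺/Au reduced at the cathode, E°cell = +1.509 − (−0.410) = +1.919 V and n = 6.
Q = [Cd2+(aq)]^3 / [Au3+(aq)]^2 = 0.218, so log Q = −0.662 and E = +1.919 − (0.0592/6)(−0.662) = +1.9255 V.
ΔG = −nFE = −(6)(96500)(+1.9255) J/mol = −1110 kJ/mol.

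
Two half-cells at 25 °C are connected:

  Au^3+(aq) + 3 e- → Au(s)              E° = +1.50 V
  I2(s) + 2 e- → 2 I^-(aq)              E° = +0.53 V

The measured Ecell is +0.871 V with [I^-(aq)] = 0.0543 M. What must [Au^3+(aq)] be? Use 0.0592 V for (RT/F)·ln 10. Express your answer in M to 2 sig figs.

With Au³⁺/Au at the cathode and I₂/I⁻ at the anode, E°cell = +1.50 − (+0.53) = +0.97 V (n = 6).
From the Nernst equation, log Q = n(E° − E)/0.0592 = 6·(+0.97 − (+0.871))/0.0592 = 10.034.
Balancing electrons gives 2 Au^3+(aq) + 6 I^-(aq) → 2 Au(s) + 3 I2(s); thus Q = 1 / ([Au^3+(aq)]^2·[I^-(aq)]^6).
Substituting the known concentrations and solving, log [Au^3+(aq)] = −1.221 and [Au^3+(aq)] = 0.060 M.

0.060 M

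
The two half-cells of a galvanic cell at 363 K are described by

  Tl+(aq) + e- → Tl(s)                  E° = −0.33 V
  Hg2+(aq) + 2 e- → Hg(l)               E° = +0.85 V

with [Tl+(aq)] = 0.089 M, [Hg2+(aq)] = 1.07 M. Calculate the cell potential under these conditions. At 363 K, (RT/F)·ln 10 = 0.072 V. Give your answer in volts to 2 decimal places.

+1.26 V

Since E°(Hg²⁺/Hg) > E°(Tl⁺/Tl), Hg²⁺/Hg serves as the cathode.
E°cell = +0.85 − (−0.33) = +1.18 V, with n = 2 electrons transferred.
For the overall reaction Hg2+(aq) + 2 Tl(s) → Hg(l) + 2 Tl+(aq), Q = [Tl+(aq)]^2 / [Hg2+(aq)] = 0.0074, giving log Q = −2.131.
E = E° − (0.072/n)·log Q = +1.18 − (0.072/2)(−2.131) = +1.26 V.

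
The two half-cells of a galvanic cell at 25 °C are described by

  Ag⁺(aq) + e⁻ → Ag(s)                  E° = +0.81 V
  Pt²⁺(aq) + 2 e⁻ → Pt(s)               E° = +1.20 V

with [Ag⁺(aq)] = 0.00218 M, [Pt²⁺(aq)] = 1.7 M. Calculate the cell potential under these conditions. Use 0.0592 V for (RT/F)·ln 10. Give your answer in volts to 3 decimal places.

Pt²⁺/Pt is reduced (cathode, E° = +1.20 V) and Ag⁺/Ag is oxidized (anode).
E°cell = E°cat − E°an = +1.20 − (+0.81) = +0.39 V; n = 2.
For the overall reaction Pt²⁺(aq) + 2 Ag(s) → Pt(s) + 2 Ag⁺(aq), Q = [Ag⁺(aq)]^2 / [Pt²⁺(aq)] = 2.8×10^−6, giving log Q = −5.554.
By the Nernst equation, E = +0.39 − (0.0592/2)·(−5.554) = +0.554 V.

+0.554 V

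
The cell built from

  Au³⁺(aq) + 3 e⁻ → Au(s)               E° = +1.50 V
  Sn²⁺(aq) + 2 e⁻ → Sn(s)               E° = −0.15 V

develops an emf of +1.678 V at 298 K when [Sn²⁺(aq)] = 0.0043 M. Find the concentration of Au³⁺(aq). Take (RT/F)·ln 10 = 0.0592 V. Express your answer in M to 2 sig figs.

0.0074 M

The Au³⁺/Au couple has the larger reduction potential, so it is the cathode: E°cell = +1.50 − (−0.15) = +1.65 V and n = 6.
Rearranging E = E° − (0.0592/n)·log Q gives log Q = 6(+1.65 − (+1.678))/0.0592 = −2.838.
For 2 Au³⁺(aq) + 3 Sn(s) → 2 Au(s) + 3 Sn²⁺(aq), the reaction quotient is Q = [Sn²⁺(aq)]^3 / [Au³⁺(aq)]^2.
Substituting the known concentrations and solving, log [Au³⁺(aq)] = −2.131 and [Au³⁺(aq)] = 0.0074 M.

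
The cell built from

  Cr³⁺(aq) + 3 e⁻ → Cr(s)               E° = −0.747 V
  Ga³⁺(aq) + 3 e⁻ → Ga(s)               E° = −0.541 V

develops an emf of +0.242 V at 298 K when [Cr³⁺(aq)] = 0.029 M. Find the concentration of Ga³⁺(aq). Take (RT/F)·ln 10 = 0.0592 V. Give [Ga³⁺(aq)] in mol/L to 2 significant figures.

1.9 M

The Ga³⁺/Ga couple has the larger reduction potential, so it is the cathode: E°cell = −0.541 − (−0.747) = +0.206 V and n = 3.
Since E = E° − (0.0592/n)·log Q, log Q = n(E° − E)/0.0592 = −1.824.
The balanced reaction is Ga³⁺(aq) + Cr(s) → Ga(s) + Cr³⁺(aq), so Q = [Cr³⁺(aq)] / [Ga³⁺(aq)].
Substituting the known concentrations and solving, log [Ga³⁺(aq)] = 0.286 and [Ga³⁺(aq)] = 1.9 M.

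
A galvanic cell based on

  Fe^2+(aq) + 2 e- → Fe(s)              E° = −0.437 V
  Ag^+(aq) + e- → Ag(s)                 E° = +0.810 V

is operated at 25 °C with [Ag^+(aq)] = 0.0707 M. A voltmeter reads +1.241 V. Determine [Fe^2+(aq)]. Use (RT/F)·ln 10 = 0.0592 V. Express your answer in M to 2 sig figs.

With Ag⁺/Ag at the cathode and Fe²⁺/Fe at the anode, E°cell = +0.810 − (−0.437) = +1.247 V (n = 2).
Rearranging E = E° − (0.0592/n)·log Q gives log Q = 2(+1.247 − (+1.241))/0.0592 = 0.203.
For 2 Ag^+(aq) + Fe(s) → 2 Ag(s) + Fe^2+(aq), the reaction quotient is Q = [Fe^2+(aq)] / [Ag^+(aq)]^2.
Substituting the known concentrations and solving, log [Fe^2+(aq)] = −2.098 and [Fe^2+(aq)] = 0.0080 M.

0.0080 M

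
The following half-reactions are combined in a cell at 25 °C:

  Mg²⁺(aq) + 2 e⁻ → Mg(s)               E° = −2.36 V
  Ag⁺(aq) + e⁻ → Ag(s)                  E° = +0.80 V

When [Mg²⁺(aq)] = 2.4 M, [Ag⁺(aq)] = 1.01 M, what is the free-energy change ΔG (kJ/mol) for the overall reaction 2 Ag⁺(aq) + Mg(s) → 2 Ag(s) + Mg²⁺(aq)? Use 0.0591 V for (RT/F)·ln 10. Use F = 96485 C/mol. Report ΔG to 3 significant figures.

E°cell = +0.80 − (−2.36) = +3.16 V; the balanced reaction transfers n = 2 electrons.
The reaction quotient is [Mg²⁺(aq)] / [Ag⁺(aq)]^2 = 2.35; by Nernst, E = +3.16 − (0.0591/2)(0.372) = +3.1490 V.
ΔG = −nFE = −(2)(96485)(+3.1490) J/mol = −608 kJ/mol.

−608 kJ/mol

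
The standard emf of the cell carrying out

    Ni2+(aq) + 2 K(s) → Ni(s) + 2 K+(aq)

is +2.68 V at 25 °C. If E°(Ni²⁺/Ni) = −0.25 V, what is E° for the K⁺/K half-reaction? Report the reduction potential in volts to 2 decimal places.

−2.93 V

In the reaction as written the Ni²⁺/Ni couple is reduced (cathode) and K⁺/K is oxidized (anode), so E°cell = E°(Ni²⁺/Ni) − E°(K⁺/K).
E°(K⁺/K) = E°(cathode) − E°cell = −0.25 − (+2.68) = −2.93 V.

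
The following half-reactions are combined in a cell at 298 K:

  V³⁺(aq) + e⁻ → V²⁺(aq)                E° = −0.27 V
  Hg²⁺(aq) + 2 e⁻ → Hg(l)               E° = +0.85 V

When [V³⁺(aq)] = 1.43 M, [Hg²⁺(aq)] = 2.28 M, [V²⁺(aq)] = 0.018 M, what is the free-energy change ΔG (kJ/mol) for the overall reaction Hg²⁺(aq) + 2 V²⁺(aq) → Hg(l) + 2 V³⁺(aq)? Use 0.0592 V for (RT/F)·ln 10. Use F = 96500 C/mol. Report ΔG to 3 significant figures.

With Hg²⁺/Hg reduced at the cathode, E°cell = +0.85 − (−0.27) = +1.12 V and n = 2.
Here Q = [V³⁺(aq)]^2 / ([Hg²⁺(aq)]·[V²⁺(aq)]^2) = 2.77×10^3 (log Q = 3.442), giving E = +1.12 − (0.0592/2)·(3.442) = +1.0181 V.
Then ΔG = −nFE = −2 × 96500 × +1.0181 J/mol = −196 kJ/mol.

−196 kJ/mol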